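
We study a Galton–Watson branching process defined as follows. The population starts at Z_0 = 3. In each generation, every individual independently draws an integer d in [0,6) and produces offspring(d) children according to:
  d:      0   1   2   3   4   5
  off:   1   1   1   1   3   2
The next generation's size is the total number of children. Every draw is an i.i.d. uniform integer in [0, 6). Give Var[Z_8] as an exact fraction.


96523245/65536

Outcome values over d=0..5: [1, 1, 1, 1, 3, 2]
Σy = 9, Σy² = 17, M = 6
μ = 9/6 = 3/2,  σ² = 17/6 − (3/2)² = 7/12
V_0 = 0, E_0 = 3
V_1 = 7/12·E_0 + (3/2)²·V_0 = 7/4;  E_1 = 9/2
V_2 = 7/12·E_1 + (3/2)²·V_1 = 105/16;  E_2 = 27/4
V_3 = 7/12·E_2 + (3/2)²·V_2 = 1197/64;  E_3 = 81/8
V_4 = 7/12·E_3 + (3/2)²·V_3 = 12285/256;  E_4 = 243/16
V_5 = 7/12·E_4 + (3/2)²·V_4 = 119637/1024;  E_5 = 729/32
V_6 = 7/12·E_5 + (3/2)²·V_5 = 1131165/4096;  E_6 = 2187/64
V_7 = 7/12·E_6 + (3/2)²·V_6 = 10507077/16384;  E_7 = 6561/128
V_8 = 7/12·E_7 + (3/2)²·V_7 = 96523245/65536;  E_8 = 19683/256


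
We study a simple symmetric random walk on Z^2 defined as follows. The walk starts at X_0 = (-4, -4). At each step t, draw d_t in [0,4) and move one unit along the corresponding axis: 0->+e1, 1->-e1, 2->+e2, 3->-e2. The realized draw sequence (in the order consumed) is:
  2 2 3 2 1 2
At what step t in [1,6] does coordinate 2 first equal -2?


t=0: X=(-4, -4), d=2 → +e2, X_1=(-4, -3)
t=1: X=(-4, -3), d=2 → +e2, X_2=(-4, -2)
t=2: X=(-4, -2), d=3 → -e2, X_3=(-4, -3)
t=3: X=(-4, -3), d=2 → +e2, X_4=(-4, -2)
t=4: X=(-4, -2), d=1 → -e1, X_5=(-5, -2)
t=5: X=(-5, -2), d=2 → +e2, X_6=(-5, -1)

2


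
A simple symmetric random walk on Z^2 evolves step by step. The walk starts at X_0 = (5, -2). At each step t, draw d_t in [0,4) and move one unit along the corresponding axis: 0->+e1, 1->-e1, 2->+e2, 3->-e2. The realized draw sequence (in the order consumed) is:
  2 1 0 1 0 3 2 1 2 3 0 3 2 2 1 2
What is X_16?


(4, 1)

t=0: X=(5, -2), d=2 → +e2, X_1=(5, -1)
t=1: X=(5, -1), d=1 → -e1, X_2=(4, -1)
t=2: X=(4, -1), d=0 → +e1, X_3=(5, -1)
t=3: X=(5, -1), d=1 → -e1, X_4=(4, -1)
t=4: X=(4, -1), d=0 → +e1, X_5=(5, -1)
t=5: X=(5, -1), d=3 → -e2, X_6=(5, -2)
t=6: X=(5, -2), d=2 → +e2, X_7=(5, -1)
t=7: X=(5, -1), d=1 → -e1, X_8=(4, -1)
t=8: X=(4, -1), d=2 → +e2, X_9=(4, 0)
t=9: X=(4, 0), d=3 → -e2, X_10=(4, -1)
t=10: X=(4, -1), d=0 → +e1, X_11=(5, -1)
t=11: X=(5, -1), d=3 → -e2, X_12=(5, -2)
t=12: X=(5, -2), d=2 → +e2, X_13=(5, -1)
t=13: X=(5, -1), d=2 → +e2, X_14=(5, 0)
t=14: X=(5, 0), d=1 → -e1, X_15=(4, 0)
t=15: X=(4, 0), d=2 → +e2, X_16=(4, 1)


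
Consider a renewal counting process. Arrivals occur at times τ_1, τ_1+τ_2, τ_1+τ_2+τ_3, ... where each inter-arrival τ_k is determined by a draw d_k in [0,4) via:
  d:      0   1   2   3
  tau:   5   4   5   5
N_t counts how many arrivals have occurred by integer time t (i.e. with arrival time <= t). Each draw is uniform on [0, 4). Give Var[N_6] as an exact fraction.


Inter-arrival values over d=0..3: [5, 4, 5, 5]
Each d has probability 1/4, so the pmf of τ is: f(4) = 1/4, f(5) = 3/4
Let p_n(j) = P(N_n = j), with p_0 = [1]. Condition on τ_1: p_n(0) = P(τ > n), and for j >= 1, p_n(j) = Σ_{k<=n} f(k)·p_{n−k}(j−1)
p_1 = [1]  (j = 0)
p_2 = [1]  (j = 0)
p_3 = [1]  (j = 0)
p_4 = [3/4, 1/4]  (j = 0..1)
p_5 = [0, 1]  (j = 0..1)
p_6 = [0, 1]  (j = 0..1)
E[N_6] = Σ j·p_6(j) = 1;  E[N_6²] = Σ j²·p_6(j) = 1
Var[N_6] = 1 − (1)² = 0

0


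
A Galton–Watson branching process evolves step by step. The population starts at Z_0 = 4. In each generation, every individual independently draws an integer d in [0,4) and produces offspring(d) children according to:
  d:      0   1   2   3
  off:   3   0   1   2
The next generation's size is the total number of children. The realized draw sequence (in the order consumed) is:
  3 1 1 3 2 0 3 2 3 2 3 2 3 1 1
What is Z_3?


gen 0: Z_0=4, draws=[3, 1, 1, 3], offspring=[2, 0, 0, 2], Z_1=4
gen 1: Z_1=4, draws=[2, 0, 3, 2], offspring=[1, 3, 2, 1], Z_2=7
gen 2: Z_2=7, draws=[3, 2, 3, 2, 3, 1, 1], offspring=[2, 1, 2, 1, 2, 0, 0], Z_3=8

8


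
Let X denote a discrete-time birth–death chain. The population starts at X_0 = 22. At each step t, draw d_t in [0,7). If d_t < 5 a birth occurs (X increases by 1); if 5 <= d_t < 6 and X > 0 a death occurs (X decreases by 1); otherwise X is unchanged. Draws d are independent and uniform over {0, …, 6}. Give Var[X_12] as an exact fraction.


312/49

X can drop by at most 1 per step and X_0 = 22 > T = 12, so X_t >= 22 − t >= 10 > 0 for every t <= 12: the floor at 0 (the 'and X > 0' condition) never binds. Hence X_12 = X_0 + Σ_{t<12} Y_t with i.i.d. increments Y_t = y(d_t) ∈ {+1, −1, 0}.
Outcome values over d=0..6: [1, 1, 1, 1, 1, -1, 0]
Σy = 4, Σy² = 6, M = 7
μ = 4/7 = 4/7,  σ² = 6/7 − (4/7)² = 26/49
Independent increments: Var[X_12] = 12·σ² = 12·(26/49) = 312/49


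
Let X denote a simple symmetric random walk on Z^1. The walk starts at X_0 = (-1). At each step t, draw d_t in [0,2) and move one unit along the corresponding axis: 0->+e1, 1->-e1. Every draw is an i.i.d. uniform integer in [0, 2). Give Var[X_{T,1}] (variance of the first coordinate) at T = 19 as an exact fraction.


19

Outcome values over d=0..1: [1, -1]
Σy = 0, Σy² = 2, M = 2
μ = 0/2 = 0,  σ² = 2/2 − (0)² = 1
Independent increments: Var[X_19] = 19·σ² = 19·(1) = 19


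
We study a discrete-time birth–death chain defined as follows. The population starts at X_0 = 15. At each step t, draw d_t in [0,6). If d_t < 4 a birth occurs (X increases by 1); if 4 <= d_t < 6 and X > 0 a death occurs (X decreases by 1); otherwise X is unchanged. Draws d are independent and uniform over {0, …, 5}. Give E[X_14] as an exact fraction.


59/3

X can drop by at most 1 per step and X_0 = 15 > T = 14, so X_t >= 15 − t >= 1 > 0 for every t <= 14: the floor at 0 (the 'and X > 0' condition) never binds. Hence X_14 = X_0 + Σ_{t<14} Y_t with i.i.d. increments Y_t = y(d_t) ∈ {+1, −1, 0}.
Outcome values over d=0..5: [1, 1, 1, 1, -1, -1]
Σy = 2, Σy² = 6, M = 6
μ = 2/6 = 1/3,  σ² = 6/6 − (1/3)² = 8/9
E[X_14] = 15 + 14·(1/3) = 59/3


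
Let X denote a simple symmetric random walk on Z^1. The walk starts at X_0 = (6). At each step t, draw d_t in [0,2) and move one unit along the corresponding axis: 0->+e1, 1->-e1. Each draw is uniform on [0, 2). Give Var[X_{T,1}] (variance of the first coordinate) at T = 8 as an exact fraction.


Outcome values over d=0..1: [1, -1]
Σy = 0, Σy² = 2, M = 2
μ = 0/2 = 0,  σ² = 2/2 − (0)² = 1
Independent increments: Var[X_8] = 8·σ² = 8·(1) = 8

8


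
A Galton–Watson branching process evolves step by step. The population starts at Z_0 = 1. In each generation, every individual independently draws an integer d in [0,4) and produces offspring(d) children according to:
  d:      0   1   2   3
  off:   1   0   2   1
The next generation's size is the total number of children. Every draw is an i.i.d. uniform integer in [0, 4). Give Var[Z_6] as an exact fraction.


3

Outcome values over d=0..3: [1, 0, 2, 1]
Σy = 4, Σy² = 6, M = 4
μ = 4/4 = 1,  σ² = 6/4 − (1)² = 1/2
V_0 = 0, E_0 = 1
V_1 = 1/2·E_0 + (1)²·V_0 = 1/2;  E_1 = 1
V_2 = 1/2·E_1 + (1)²·V_1 = 1;  E_2 = 1
V_3 = 1/2·E_2 + (1)²·V_2 = 3/2;  E_3 = 1
V_4 = 1/2·E_3 + (1)²·V_3 = 2;  E_4 = 1
V_5 = 1/2·E_4 + (1)²·V_4 = 5/2;  E_5 = 1
V_6 = 1/2·E_5 + (1)²·V_5 = 3;  E_6 = 1


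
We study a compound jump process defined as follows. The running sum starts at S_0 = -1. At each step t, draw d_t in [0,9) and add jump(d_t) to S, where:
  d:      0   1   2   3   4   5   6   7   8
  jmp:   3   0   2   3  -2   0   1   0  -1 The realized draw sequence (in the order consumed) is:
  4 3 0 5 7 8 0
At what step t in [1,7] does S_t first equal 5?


7

t=0: S=-1, d=4, jump=-2, S_1=-3
t=1: S=-3, d=3, jump=3, S_2=0
t=2: S=0, d=0, jump=3, S_3=3
t=3: S=3, d=5, jump=0, S_4=3
t=4: S=3, d=7, jump=0, S_5=3
t=5: S=3, d=8, jump=-1, S_6=2
t=6: S=2, d=0, jump=3, S_7=5


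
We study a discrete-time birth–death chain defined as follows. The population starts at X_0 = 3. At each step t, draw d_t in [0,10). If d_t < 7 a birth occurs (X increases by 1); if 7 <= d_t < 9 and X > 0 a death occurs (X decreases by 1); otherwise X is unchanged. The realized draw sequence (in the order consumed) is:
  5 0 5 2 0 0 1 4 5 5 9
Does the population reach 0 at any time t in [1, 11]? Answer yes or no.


no

t=0: X=3, d=5 → birth, X_1=4
t=1: X=4, d=0 → birth, X_2=5
t=2: X=5, d=5 → birth, X_3=6
t=3: X=6, d=2 → birth, X_4=7
t=4: X=7, d=0 → birth, X_5=8
t=5: X=8, d=0 → birth, X_6=9
t=6: X=9, d=1 → birth, X_7=10
t=7: X=10, d=4 → birth, X_8=11
t=8: X=11, d=5 → birth, X_9=12
t=9: X=12, d=5 → birth, X_10=13
t=10: X=13, d=9 → hold, X_11=13


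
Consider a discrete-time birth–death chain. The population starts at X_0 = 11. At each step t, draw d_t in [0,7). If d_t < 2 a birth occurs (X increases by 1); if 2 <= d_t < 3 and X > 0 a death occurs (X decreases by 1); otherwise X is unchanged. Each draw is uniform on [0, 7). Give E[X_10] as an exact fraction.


87/7

X can drop by at most 1 per step and X_0 = 11 > T = 10, so X_t >= 11 − t >= 1 > 0 for every t <= 10: the floor at 0 (the 'and X > 0' condition) never binds. Hence X_10 = X_0 + Σ_{t<10} Y_t with i.i.d. increments Y_t = y(d_t) ∈ {+1, −1, 0}.
Outcome values over d=0..6: [1, 1, -1, 0, 0, 0, 0]
Σy = 1, Σy² = 3, M = 7
μ = 1/7 = 1/7,  σ² = 3/7 − (1/7)² = 20/49
E[X_10] = 11 + 10·(1/7) = 87/7


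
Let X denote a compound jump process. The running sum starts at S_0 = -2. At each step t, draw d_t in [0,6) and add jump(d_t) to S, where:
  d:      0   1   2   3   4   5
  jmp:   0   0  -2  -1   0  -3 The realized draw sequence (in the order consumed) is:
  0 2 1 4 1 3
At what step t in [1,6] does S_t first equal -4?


2

t=0: S=-2, d=0, jump=0, S_1=-2
t=1: S=-2, d=2, jump=-2, S_2=-4
t=2: S=-4, d=1, jump=0, S_3=-4
t=3: S=-4, d=4, jump=0, S_4=-4
t=4: S=-4, d=1, jump=0, S_5=-4
t=5: S=-4, d=3, jump=-1, S_6=-5


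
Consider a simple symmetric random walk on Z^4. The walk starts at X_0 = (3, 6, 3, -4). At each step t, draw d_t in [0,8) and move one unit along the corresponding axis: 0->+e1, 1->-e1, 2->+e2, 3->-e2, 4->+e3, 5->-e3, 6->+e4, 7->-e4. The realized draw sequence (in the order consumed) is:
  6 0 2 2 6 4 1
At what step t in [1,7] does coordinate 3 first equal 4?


t=0: X=(3, 6, 3, -4), d=6 → +e4, X_1=(3, 6, 3, -3)
t=1: X=(3, 6, 3, -3), d=0 → +e1, X_2=(4, 6, 3, -3)
t=2: X=(4, 6, 3, -3), d=2 → +e2, X_3=(4, 7, 3, -3)
t=3: X=(4, 7, 3, -3), d=2 → +e2, X_4=(4, 8, 3, -3)
t=4: X=(4, 8, 3, -3), d=6 → +e4, X_5=(4, 8, 3, -2)
t=5: X=(4, 8, 3, -2), d=4 → +e3, X_6=(4, 8, 4, -2)
t=6: X=(4, 8, 4, -2), d=1 → -e1, X_7=(3, 8, 4, -2)

6


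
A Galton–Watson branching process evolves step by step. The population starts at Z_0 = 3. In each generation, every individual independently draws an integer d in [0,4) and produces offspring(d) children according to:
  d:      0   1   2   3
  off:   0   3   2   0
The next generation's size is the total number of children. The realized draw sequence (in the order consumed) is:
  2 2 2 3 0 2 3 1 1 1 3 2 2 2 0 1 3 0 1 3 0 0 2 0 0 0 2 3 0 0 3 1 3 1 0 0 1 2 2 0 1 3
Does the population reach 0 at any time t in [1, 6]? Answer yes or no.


gen 0: Z_0=3, draws=[2, 2, 2], offspring=[2, 2, 2], Z_1=6
gen 1: Z_1=6, draws=[3, 0, 2, 3, 1, 1], offspring=[0, 0, 2, 0, 3, 3], Z_2=8
gen 2: Z_2=8, draws=[1, 3, 2, 2, 2, 0, 1, 3], offspring=[3, 0, 2, 2, 2, 0, 3, 0], Z_3=12
gen 3: Z_3=12, draws=[0, 1, 3, 0, 0, 2, 0, 0, 0, 2, 3, 0], offspring=[0, 3, 0, 0, 0, 2, 0, 0, 0, 2, 0, 0], Z_4=7
gen 4: Z_4=7, draws=[0, 3, 1, 3, 1, 0, 0], offspring=[0, 0, 3, 0, 3, 0, 0], Z_5=6
gen 5: Z_5=6, draws=[1, 2, 2, 0, 1, 3], offspring=[3, 2, 2, 0, 3, 0], Z_6=10

no


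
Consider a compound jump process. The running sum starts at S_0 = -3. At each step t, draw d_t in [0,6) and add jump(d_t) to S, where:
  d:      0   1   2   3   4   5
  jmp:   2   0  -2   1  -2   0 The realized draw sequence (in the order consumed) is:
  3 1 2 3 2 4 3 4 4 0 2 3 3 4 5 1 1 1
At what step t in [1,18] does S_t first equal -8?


8

t=0: S=-3, d=3, jump=1, S_1=-2
t=1: S=-2, d=1, jump=0, S_2=-2
t=2: S=-2, d=2, jump=-2, S_3=-4
t=3: S=-4, d=3, jump=1, S_4=-3
t=4: S=-3, d=2, jump=-2, S_5=-5
t=5: S=-5, d=4, jump=-2, S_6=-7
t=6: S=-7, d=3, jump=1, S_7=-6
t=7: S=-6, d=4, jump=-2, S_8=-8
t=8: S=-8, d=4, jump=-2, S_9=-10
t=9: S=-10, d=0, jump=2, S_10=-8
t=10: S=-8, d=2, jump=-2, S_11=-10
t=11: S=-10, d=3, jump=1, S_12=-9
t=12: S=-9, d=3, jump=1, S_13=-8
t=13: S=-8, d=4, jump=-2, S_14=-10
t=14: S=-10, d=5, jump=0, S_15=-10
t=15: S=-10, d=1, jump=0, S_16=-10
t=16: S=-10, d=1, jump=0, S_17=-10
t=17: S=-10, d=1, jump=0, S_18=-10


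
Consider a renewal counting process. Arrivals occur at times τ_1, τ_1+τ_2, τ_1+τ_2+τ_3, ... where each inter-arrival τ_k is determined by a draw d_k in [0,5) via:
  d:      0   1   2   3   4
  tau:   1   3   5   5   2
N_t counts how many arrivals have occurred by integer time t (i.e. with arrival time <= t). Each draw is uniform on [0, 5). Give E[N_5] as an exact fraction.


Inter-arrival values over d=0..4: [1, 3, 5, 5, 2]
Each d has probability 1/5, so the pmf of τ is: f(1) = 1/5, f(2) = 1/5, f(3) = 1/5, f(5) = 2/5
Renewal equation for m(n) = E[N_n]: condition on τ_1 = k (if k <= n, one arrival plus a fresh copy on the remaining n−k steps): m(n) = F(n) + Σ_{k<=n} f(k)·m(n−k), where F(n) = P(τ <= n) and m(0) = 0
m(1) = F(1) = 1/5
m(2) = F(2) + f(1)·m(1) = 2/5 + 1/5·1/5 = 11/25
m(3) = F(3) + f(1)·m(2) + f(2)·m(1) = 3/5 + 1/5·11/25 + 1/5·1/5 = 91/125
m(4) = F(4) + f(1)·m(3) + f(2)·m(2) + f(3)·m(1) = 3/5 + 1/5·91/125 + 1/5·11/25 + 1/5·1/5 = 546/625
m(5) = F(5) + f(1)·m(4) + f(2)·m(3) + f(3)·m(2) = 1 + 1/5·546/625 + 1/5·91/125 + 1/5·11/25 = 4401/3125
E[N_5] = m(5) = 4401/3125

4401/3125


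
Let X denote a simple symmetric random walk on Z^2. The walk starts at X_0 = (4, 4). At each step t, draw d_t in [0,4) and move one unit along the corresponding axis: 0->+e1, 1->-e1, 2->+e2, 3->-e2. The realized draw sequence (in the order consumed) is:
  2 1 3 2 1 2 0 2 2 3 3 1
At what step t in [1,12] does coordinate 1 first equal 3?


2

t=0: X=(4, 4), d=2 → +e2, X_1=(4, 5)
t=1: X=(4, 5), d=1 → -e1, X_2=(3, 5)
t=2: X=(3, 5), d=3 → -e2, X_3=(3, 4)
t=3: X=(3, 4), d=2 → +e2, X_4=(3, 5)
t=4: X=(3, 5), d=1 → -e1, X_5=(2, 5)
t=5: X=(2, 5), d=2 → +e2, X_6=(2, 6)
t=6: X=(2, 6), d=0 → +e1, X_7=(3, 6)
t=7: X=(3, 6), d=2 → +e2, X_8=(3, 7)
t=8: X=(3, 7), d=2 → +e2, X_9=(3, 8)
t=9: X=(3, 8), d=3 → -e2, X_10=(3, 7)
t=10: X=(3, 7), d=3 → -e2, X_11=(3, 6)
t=11: X=(3, 6), d=1 → -e1, X_12=(2, 6)


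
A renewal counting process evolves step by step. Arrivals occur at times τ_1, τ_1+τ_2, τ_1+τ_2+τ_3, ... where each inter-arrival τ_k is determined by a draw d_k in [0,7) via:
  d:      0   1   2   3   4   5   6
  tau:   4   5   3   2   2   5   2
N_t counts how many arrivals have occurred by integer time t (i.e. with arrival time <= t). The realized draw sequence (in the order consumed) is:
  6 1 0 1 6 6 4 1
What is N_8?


draw d_1=6: τ_1=2, arrival time A_1=2
draw d_2=1: τ_2=5, arrival time A_2=7
draw d_3=0: τ_3=4, arrival time A_3=11
draw d_4=1: τ_4=5, arrival time A_4=16
draw d_5=6: τ_5=2, arrival time A_5=18
draw d_6=6: τ_6=2, arrival time A_6=20
draw d_7=4: τ_7=2, arrival time A_7=22
draw d_8=1: τ_8=5, arrival time A_8=27
N_t over t=0..8: 0:0 1:0 2:1 3:1 4:1 5:1 6:1 7:2 8:2

2


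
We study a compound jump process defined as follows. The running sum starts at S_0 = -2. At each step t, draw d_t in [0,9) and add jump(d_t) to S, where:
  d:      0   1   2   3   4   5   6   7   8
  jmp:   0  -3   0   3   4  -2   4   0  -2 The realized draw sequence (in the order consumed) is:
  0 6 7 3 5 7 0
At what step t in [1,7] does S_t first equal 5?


t=0: S=-2, d=0, jump=0, S_1=-2
t=1: S=-2, d=6, jump=4, S_2=2
t=2: S=2, d=7, jump=0, S_3=2
t=3: S=2, d=3, jump=3, S_4=5
t=4: S=5, d=5, jump=-2, S_5=3
t=5: S=3, d=7, jump=0, S_6=3
t=6: S=3, d=0, jump=0, S_7=3

4


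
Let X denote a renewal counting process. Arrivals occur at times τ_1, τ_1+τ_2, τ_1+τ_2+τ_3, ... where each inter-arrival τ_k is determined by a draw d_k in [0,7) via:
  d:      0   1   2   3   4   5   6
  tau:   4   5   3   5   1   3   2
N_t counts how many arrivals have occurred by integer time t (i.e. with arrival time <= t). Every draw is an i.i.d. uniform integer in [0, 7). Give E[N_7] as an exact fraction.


1521843/823543

Inter-arrival values over d=0..6: [4, 5, 3, 5, 1, 3, 2]
Each d has probability 1/7, so the pmf of τ is: f(1) = 1/7, f(2) = 1/7, f(3) = 2/7, f(4) = 1/7, f(5) = 2/7
Renewal equation for m(n) = E[N_n]: condition on τ_1 = k (if k <= n, one arrival plus a fresh copy on the remaining n−k steps): m(n) = F(n) + Σ_{k<=n} f(k)·m(n−k), where F(n) = P(τ <= n) and m(0) = 0
m(1) = F(1) = 1/7
m(2) = F(2) + f(1)·m(1) = 2/7 + 1/7·1/7 = 15/49
m(3) = F(3) + f(1)·m(2) + f(2)·m(1) = 4/7 + 1/7·15/49 + 1/7·1/7 = 218/343
m(4) = F(4) + f(1)·m(3) + f(2)·m(2) + f(3)·m(1) = 5/7 + 1/7·218/343 + 1/7·15/49 + 2/7·1/7 = 2136/2401
m(5) = F(5) + f(1)·m(4) + f(2)·m(3) + f(3)·m(2) + f(4)·m(1) = 1 + 1/7·2136/2401 + 1/7·218/343 + 2/7·15/49 + 1/7·1/7 = 22282/16807
m(6) = F(6) + f(1)·m(5) + f(2)·m(4) + f(3)·m(3) + f(4)·m(2) + f(5)·m(1) = 1 + 1/7·22282/16807 + 1/7·2136/2401 + 2/7·218/343 + 1/7·15/49 + 2/7·1/7 = 186194/117649
m(7) = F(7) + f(1)·m(6) + f(2)·m(5) + f(3)·m(4) + f(4)·m(3) + f(5)·m(2) = 1 + 1/7·186194/117649 + 1/7·22282/16807 + 2/7·2136/2401 + 1/7·218/343 + 2/7·15/49 = 1521843/823543
E[N_7] = m(7) = 1521843/823543


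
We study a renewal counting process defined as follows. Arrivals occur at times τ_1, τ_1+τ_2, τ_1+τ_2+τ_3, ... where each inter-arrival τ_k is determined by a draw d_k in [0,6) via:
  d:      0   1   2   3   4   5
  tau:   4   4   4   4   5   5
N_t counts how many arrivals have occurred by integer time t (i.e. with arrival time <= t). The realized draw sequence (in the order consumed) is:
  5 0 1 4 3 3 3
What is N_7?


draw d_1=5: τ_1=5, arrival time A_1=5
draw d_2=0: τ_2=4, arrival time A_2=9
draw d_3=1: τ_3=4, arrival time A_3=13
draw d_4=4: τ_4=5, arrival time A_4=18
draw d_5=3: τ_5=4, arrival time A_5=22
draw d_6=3: τ_6=4, arrival time A_6=26
draw d_7=3: τ_7=4, arrival time A_7=30
N_t over t=0..7: 0:0 1:0 2:0 3:0 4:0 5:1 6:1 7:1

1


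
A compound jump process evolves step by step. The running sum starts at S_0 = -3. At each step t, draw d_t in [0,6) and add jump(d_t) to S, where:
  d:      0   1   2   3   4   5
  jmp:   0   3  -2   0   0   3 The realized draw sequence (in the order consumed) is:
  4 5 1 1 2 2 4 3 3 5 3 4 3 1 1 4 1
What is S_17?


14

t=0: S=-3, d=4, jump=0, S_1=-3
t=1: S=-3, d=5, jump=3, S_2=0
t=2: S=0, d=1, jump=3, S_3=3
t=3: S=3, d=1, jump=3, S_4=6
t=4: S=6, d=2, jump=-2, S_5=4
t=5: S=4, d=2, jump=-2, S_6=2
t=6: S=2, d=4, jump=0, S_7=2
t=7: S=2, d=3, jump=0, S_8=2
t=8: S=2, d=3, jump=0, S_9=2
t=9: S=2, d=5, jump=3, S_10=5
t=10: S=5, d=3, jump=0, S_11=5
t=11: S=5, d=4, jump=0, S_12=5
t=12: S=5, d=3, jump=0, S_13=5
t=13: S=5, d=1, jump=3, S_14=8
t=14: S=8, d=1, jump=3, S_15=11
t=15: S=11, d=4, jump=0, S_16=11
t=16: S=11, d=1, jump=3, S_17=14


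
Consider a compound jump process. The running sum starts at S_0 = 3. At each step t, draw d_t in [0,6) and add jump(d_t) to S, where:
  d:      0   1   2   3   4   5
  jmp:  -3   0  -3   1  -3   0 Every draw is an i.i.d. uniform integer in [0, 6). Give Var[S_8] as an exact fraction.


208/9

Outcome values over d=0..5: [-3, 0, -3, 1, -3, 0]
Σy = -8, Σy² = 28, M = 6
μ = -8/6 = -4/3,  σ² = 28/6 − (-4/3)² = 26/9
Independent increments: Var[S_8] = 8·σ² = 8·(26/9) = 208/9


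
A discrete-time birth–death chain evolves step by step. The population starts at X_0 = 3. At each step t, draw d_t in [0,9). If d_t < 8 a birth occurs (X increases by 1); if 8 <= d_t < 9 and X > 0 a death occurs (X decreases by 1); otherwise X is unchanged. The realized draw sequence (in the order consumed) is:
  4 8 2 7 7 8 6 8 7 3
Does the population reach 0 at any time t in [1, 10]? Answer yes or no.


no

t=0: X=3, d=4 → birth, X_1=4
t=1: X=4, d=8 → death, X_2=3
t=2: X=3, d=2 → birth, X_3=4
t=3: X=4, d=7 → birth, X_4=5
t=4: X=5, d=7 → birth, X_5=6
t=5: X=6, d=8 → death, X_6=5
t=6: X=5, d=6 → birth, X_7=6
t=7: X=6, d=8 → death, X_8=5
t=8: X=5, d=7 → birth, X_9=6
t=9: X=6, d=3 → birth, X_10=7


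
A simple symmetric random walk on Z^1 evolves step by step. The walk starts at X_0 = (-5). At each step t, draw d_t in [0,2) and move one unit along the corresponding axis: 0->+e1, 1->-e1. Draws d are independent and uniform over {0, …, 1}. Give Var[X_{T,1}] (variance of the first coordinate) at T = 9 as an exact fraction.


Outcome values over d=0..1: [1, -1]
Σy = 0, Σy² = 2, M = 2
μ = 0/2 = 0,  σ² = 2/2 − (0)² = 1
Independent increments: Var[X_9] = 9·σ² = 9·(1) = 9

9


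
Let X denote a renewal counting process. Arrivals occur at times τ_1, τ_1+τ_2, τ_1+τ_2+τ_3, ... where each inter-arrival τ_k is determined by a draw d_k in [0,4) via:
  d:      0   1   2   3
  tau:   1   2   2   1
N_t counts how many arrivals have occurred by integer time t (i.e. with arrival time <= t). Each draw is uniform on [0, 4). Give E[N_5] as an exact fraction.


Inter-arrival values over d=0..3: [1, 2, 2, 1]
Each d has probability 1/4, so the pmf of τ is: f(1) = 1/2, f(2) = 1/2
Renewal equation for m(n) = E[N_n]: condition on τ_1 = k (if k <= n, one arrival plus a fresh copy on the remaining n−k steps): m(n) = F(n) + Σ_{k<=n} f(k)·m(n−k), where F(n) = P(τ <= n) and m(0) = 0
m(1) = F(1) = 1/2
m(2) = F(2) + f(1)·m(1) = 1 + 1/2·1/2 = 5/4
m(3) = F(3) + f(1)·m(2) + f(2)·m(1) = 1 + 1/2·5/4 + 1/2·1/2 = 15/8
m(4) = F(4) + f(1)·m(3) + f(2)·m(2) = 1 + 1/2·15/8 + 1/2·5/4 = 41/16
m(5) = F(5) + f(1)·m(4) + f(2)·m(3) = 1 + 1/2·41/16 + 1/2·15/8 = 103/32
E[N_5] = m(5) = 103/32

103/32


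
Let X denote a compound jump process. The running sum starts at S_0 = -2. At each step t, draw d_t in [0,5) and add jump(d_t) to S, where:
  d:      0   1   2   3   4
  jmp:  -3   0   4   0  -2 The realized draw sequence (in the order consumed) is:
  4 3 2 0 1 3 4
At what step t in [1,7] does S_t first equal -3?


t=0: S=-2, d=4, jump=-2, S_1=-4
t=1: S=-4, d=3, jump=0, S_2=-4
t=2: S=-4, d=2, jump=4, S_3=0
t=3: S=0, d=0, jump=-3, S_4=-3
t=4: S=-3, d=1, jump=0, S_5=-3
t=5: S=-3, d=3, jump=0, S_6=-3
t=6: S=-3, d=4, jump=-2, S_7=-5

4


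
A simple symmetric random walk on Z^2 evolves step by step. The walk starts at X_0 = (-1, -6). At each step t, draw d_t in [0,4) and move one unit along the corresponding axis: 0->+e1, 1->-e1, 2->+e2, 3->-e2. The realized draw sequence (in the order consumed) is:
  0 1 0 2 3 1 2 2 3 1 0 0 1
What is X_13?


(-1, -5)

t=0: X=(-1, -6), d=0 → +e1, X_1=(0, -6)
t=1: X=(0, -6), d=1 → -e1, X_2=(-1, -6)
t=2: X=(-1, -6), d=0 → +e1, X_3=(0, -6)
t=3: X=(0, -6), d=2 → +e2, X_4=(0, -5)
t=4: X=(0, -5), d=3 → -e2, X_5=(0, -6)
t=5: X=(0, -6), d=1 → -e1, X_6=(-1, -6)
t=6: X=(-1, -6), d=2 → +e2, X_7=(-1, -5)
t=7: X=(-1, -5), d=2 → +e2, X_8=(-1, -4)
t=8: X=(-1, -4), d=3 → -e2, X_9=(-1, -5)
t=9: X=(-1, -5), d=1 → -e1, X_10=(-2, -5)
t=10: X=(-2, -5), d=0 → +e1, X_11=(-1, -5)
t=11: X=(-1, -5), d=0 → +e1, X_12=(0, -5)
t=12: X=(0, -5), d=1 → -e1, X_13=(-1, -5)


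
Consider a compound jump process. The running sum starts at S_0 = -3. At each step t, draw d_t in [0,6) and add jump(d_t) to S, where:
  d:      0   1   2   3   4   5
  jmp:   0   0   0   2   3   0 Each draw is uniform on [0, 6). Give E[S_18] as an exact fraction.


12

Outcome values over d=0..5: [0, 0, 0, 2, 3, 0]
Σy = 5, Σy² = 13, M = 6
μ = 5/6 = 5/6,  σ² = 13/6 − (5/6)² = 53/36
E[S_18] = -3 + 18·(5/6) = 12


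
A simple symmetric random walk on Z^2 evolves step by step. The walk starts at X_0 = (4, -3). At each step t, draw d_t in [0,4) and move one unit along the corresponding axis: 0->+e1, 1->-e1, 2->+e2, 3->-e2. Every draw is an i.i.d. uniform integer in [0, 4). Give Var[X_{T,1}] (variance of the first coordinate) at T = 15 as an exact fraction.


Outcome values over d=0..3: [1, -1, 0, 0]
Σy = 0, Σy² = 2, M = 4
μ = 0/4 = 0,  σ² = 2/4 − (0)² = 1/2
Independent increments: Var[X_15] = 15·σ² = 15·(1/2) = 15/2

15/2


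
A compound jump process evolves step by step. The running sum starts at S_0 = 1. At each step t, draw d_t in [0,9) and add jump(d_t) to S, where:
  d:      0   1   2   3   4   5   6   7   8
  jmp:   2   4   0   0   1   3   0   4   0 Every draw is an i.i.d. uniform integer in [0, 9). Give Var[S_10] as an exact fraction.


2180/81

Outcome values over d=0..8: [2, 4, 0, 0, 1, 3, 0, 4, 0]
Σy = 14, Σy² = 46, M = 9
μ = 14/9 = 14/9,  σ² = 46/9 − (14/9)² = 218/81
Independent increments: Var[S_10] = 10·σ² = 10·(218/81) = 2180/81


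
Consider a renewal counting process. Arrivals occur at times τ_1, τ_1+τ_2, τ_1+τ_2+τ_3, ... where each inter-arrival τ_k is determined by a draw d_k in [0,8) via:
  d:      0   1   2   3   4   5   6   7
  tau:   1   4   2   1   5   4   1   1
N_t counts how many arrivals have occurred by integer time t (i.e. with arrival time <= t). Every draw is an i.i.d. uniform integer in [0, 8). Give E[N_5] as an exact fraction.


Inter-arrival values over d=0..7: [1, 4, 2, 1, 5, 4, 1, 1]
Each d has probability 1/8, so the pmf of τ is: f(1) = 1/2, f(2) = 1/8, f(4) = 1/4, f(5) = 1/8
Renewal equation for m(n) = E[N_n]: condition on τ_1 = k (if k <= n, one arrival plus a fresh copy on the remaining n−k steps): m(n) = F(n) + Σ_{k<=n} f(k)·m(n−k), where F(n) = P(τ <= n) and m(0) = 0
m(1) = F(1) = 1/2
m(2) = F(2) + f(1)·m(1) = 5/8 + 1/2·1/2 = 7/8
m(3) = F(3) + f(1)·m(2) + f(2)·m(1) = 5/8 + 1/2·7/8 + 1/8·1/2 = 9/8
m(4) = F(4) + f(1)·m(3) + f(2)·m(2) = 7/8 + 1/2·9/8 + 1/8·7/8 = 99/64
m(5) = F(5) + f(1)·m(4) + f(2)·m(3) + f(4)·m(1) = 1 + 1/2·99/64 + 1/8·9/8 + 1/4·1/2 = 261/128
E[N_5] = m(5) = 261/128

261/128


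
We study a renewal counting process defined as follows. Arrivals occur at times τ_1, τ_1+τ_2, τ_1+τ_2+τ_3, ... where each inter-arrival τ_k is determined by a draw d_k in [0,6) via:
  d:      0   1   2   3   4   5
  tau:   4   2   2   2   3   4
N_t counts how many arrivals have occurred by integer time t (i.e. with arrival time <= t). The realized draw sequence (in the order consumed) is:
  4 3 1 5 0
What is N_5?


2

draw d_1=4: τ_1=3, arrival time A_1=3
draw d_2=3: τ_2=2, arrival time A_2=5
draw d_3=1: τ_3=2, arrival time A_3=7
draw d_4=5: τ_4=4, arrival time A_4=11
draw d_5=0: τ_5=4, arrival time A_5=15
N_t over t=0..5: 0:0 1:0 2:0 3:1 4:1 5:2


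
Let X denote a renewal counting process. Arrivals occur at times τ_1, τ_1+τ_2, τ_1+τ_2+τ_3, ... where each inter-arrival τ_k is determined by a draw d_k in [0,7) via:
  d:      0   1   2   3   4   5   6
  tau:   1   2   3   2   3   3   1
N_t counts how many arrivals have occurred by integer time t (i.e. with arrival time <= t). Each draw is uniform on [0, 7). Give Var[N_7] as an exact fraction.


437557134150/678223072849

Inter-arrival values over d=0..6: [1, 2, 3, 2, 3, 3, 1]
Each d has probability 1/7, so the pmf of τ is: f(1) = 2/7, f(2) = 2/7, f(3) = 3/7
Let p_n(j) = P(N_n = j), with p_0 = [1]. Condition on τ_1: p_n(0) = P(τ > n), and for j >= 1, p_n(j) = Σ_{k<=n} f(k)·p_{n−k}(j−1)
p_1 = [5/7, 2/7]  (j = 0..1)
p_2 = [3/7, 24/49, 4/49]  (j = 0..2)
p_3 = [0, 37/49, 76/343, 8/343]  (j = 0..3)
p_4 = [0, 3/7, 164/343, 208/2401, 16/2401]  (j = 0..4)
p_5 = [0, 9/49, 188/343, 564/2401, 528/16807, 32/16807]  (j = 0..5)
p_6 = [0, 0, 171/343, 932/2401, 1712/16807, 1280/117649, 64/117649]  (j = 0..6)
p_7 = [0, 0, 81/343, 1210/2401, 3616/16807, 688/16807, 3008/823543, 128/823543]  (j = 0..7)
E[N_7] = Σ j·p_7(j) = 2530292/823543;  E[N_7²] = Σ j²·p_7(j) = 8305498/823543
Var[N_7] = 8305498/823543 − (2530292/823543)² = 437557134150/678223072849


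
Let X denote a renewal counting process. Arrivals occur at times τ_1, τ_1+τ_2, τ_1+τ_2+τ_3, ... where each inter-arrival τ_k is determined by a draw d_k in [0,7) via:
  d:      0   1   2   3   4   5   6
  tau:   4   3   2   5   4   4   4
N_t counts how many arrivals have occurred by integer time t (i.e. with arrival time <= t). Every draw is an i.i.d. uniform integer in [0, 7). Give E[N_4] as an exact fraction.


Inter-arrival values over d=0..6: [4, 3, 2, 5, 4, 4, 4]
Each d has probability 1/7, so the pmf of τ is: f(2) = 1/7, f(3) = 1/7, f(4) = 4/7, f(5) = 1/7
Renewal equation for m(n) = E[N_n]: condition on τ_1 = k (if k <= n, one arrival plus a fresh copy on the remaining n−k steps): m(n) = F(n) + Σ_{k<=n} f(k)·m(n−k), where F(n) = P(τ <= n) and m(0) = 0
m(1) = F(1) = 0
m(2) = F(2) = 1/7
m(3) = F(3) = 2/7
m(4) = F(4) + f(2)·m(2) = 6/7 + 1/7·1/7 = 43/49
E[N_4] = m(4) = 43/49

43/49


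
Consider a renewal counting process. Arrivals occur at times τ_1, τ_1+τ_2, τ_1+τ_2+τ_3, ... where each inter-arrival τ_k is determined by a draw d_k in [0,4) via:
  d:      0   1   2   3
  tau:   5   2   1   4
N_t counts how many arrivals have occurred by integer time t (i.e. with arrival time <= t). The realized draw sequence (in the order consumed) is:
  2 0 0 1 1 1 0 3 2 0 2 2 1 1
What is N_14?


draw d_1=2: τ_1=1, arrival time A_1=1
draw d_2=0: τ_2=5, arrival time A_2=6
draw d_3=0: τ_3=5, arrival time A_3=11
draw d_4=1: τ_4=2, arrival time A_4=13
draw d_5=1: τ_5=2, arrival time A_5=15
draw d_6=1: τ_6=2, arrival time A_6=17
draw d_7=0: τ_7=5, arrival time A_7=22
draw d_8=3: τ_8=4, arrival time A_8=26
draw d_9=2: τ_9=1, arrival time A_9=27
draw d_10=0: τ_10=5, arrival time A_10=32
draw d_11=2: τ_11=1, arrival time A_11=33
draw d_12=2: τ_12=1, arrival time A_12=34
draw d_13=1: τ_13=2, arrival time A_13=36
draw d_14=1: τ_14=2, arrival time A_14=38
N_t over t=0..14: 0:0 1:1 2:1 3:1 4:1 5:1 6:2 7:2 8:2 9:2 10:2 11:3 12:3 13:4 14:4

4


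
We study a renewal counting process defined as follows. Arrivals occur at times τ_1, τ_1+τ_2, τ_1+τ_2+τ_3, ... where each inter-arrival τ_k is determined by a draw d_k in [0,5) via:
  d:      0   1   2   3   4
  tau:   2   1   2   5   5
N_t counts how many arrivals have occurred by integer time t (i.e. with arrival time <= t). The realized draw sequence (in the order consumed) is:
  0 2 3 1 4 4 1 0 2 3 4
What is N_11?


draw d_1=0: τ_1=2, arrival time A_1=2
draw d_2=2: τ_2=2, arrival time A_2=4
draw d_3=3: τ_3=5, arrival time A_3=9
draw d_4=1: τ_4=1, arrival time A_4=10
draw d_5=4: τ_5=5, arrival time A_5=15
draw d_6=4: τ_6=5, arrival time A_6=20
draw d_7=1: τ_7=1, arrival time A_7=21
draw d_8=0: τ_8=2, arrival time A_8=23
draw d_9=2: τ_9=2, arrival time A_9=25
draw d_10=3: τ_10=5, arrival time A_10=30
draw d_11=4: τ_11=5, arrival time A_11=35
N_t over t=0..11: 0:0 1:0 2:1 3:1 4:2 5:2 6:2 7:2 8:2 9:3 10:4 11:4

4


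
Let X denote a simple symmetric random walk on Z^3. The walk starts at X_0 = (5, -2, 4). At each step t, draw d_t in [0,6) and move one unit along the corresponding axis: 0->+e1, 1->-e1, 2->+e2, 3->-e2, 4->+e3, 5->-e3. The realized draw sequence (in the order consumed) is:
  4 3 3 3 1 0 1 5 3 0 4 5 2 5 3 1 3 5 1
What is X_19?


t=0: X=(5, -2, 4), d=4 → +e3, X_1=(5, -2, 5)
t=1: X=(5, -2, 5), d=3 → -e2, X_2=(5, -3, 5)
t=2: X=(5, -3, 5), d=3 → -e2, X_3=(5, -4, 5)
t=3: X=(5, -4, 5), d=3 → -e2, X_4=(5, -5, 5)
t=4: X=(5, -5, 5), d=1 → -e1, X_5=(4, -5, 5)
t=5: X=(4, -5, 5), d=0 → +e1, X_6=(5, -5, 5)
t=6: X=(5, -5, 5), d=1 → -e1, X_7=(4, -5, 5)
t=7: X=(4, -5, 5), d=5 → -e3, X_8=(4, -5, 4)
t=8: X=(4, -5, 4), d=3 → -e2, X_9=(4, -6, 4)
t=9: X=(4, -6, 4), d=0 → +e1, X_10=(5, -6, 4)
t=10: X=(5, -6, 4), d=4 → +e3, X_11=(5, -6, 5)
t=11: X=(5, -6, 5), d=5 → -e3, X_12=(5, -6, 4)
t=12: X=(5, -6, 4), d=2 → +e2, X_13=(5, -5, 4)
t=13: X=(5, -5, 4), d=5 → -e3, X_14=(5, -5, 3)
t=14: X=(5, -5, 3), d=3 → -e2, X_15=(5, -6, 3)
t=15: X=(5, -6, 3), d=1 → -e1, X_16=(4, -6, 3)
t=16: X=(4, -6, 3), d=3 → -e2, X_17=(4, -7, 3)
t=17: X=(4, -7, 3), d=5 → -e3, X_18=(4, -7, 2)
t=18: X=(4, -7, 2), d=1 → -e1, X_19=(3, -7, 2)

(3, -7, 2)


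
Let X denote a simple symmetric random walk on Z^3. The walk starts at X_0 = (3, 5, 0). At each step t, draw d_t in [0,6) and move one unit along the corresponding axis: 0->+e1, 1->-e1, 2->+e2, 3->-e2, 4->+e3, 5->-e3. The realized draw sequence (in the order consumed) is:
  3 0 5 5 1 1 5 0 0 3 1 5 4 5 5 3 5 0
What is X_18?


(4, 2, -6)

t=0: X=(3, 5, 0), d=3 → -e2, X_1=(3, 4, 0)
t=1: X=(3, 4, 0), d=0 → +e1, X_2=(4, 4, 0)
t=2: X=(4, 4, 0), d=5 → -e3, X_3=(4, 4, -1)
t=3: X=(4, 4, -1), d=5 → -e3, X_4=(4, 4, -2)
t=4: X=(4, 4, -2), d=1 → -e1, X_5=(3, 4, -2)
t=5: X=(3, 4, -2), d=1 → -e1, X_6=(2, 4, -2)
t=6: X=(2, 4, -2), d=5 → -e3, X_7=(2, 4, -3)
t=7: X=(2, 4, -3), d=0 → +e1, X_8=(3, 4, -3)
t=8: X=(3, 4, -3), d=0 → +e1, X_9=(4, 4, -3)
t=9: X=(4, 4, -3), d=3 → -e2, X_10=(4, 3, -3)
t=10: X=(4, 3, -3), d=1 → -e1, X_11=(3, 3, -3)
t=11: X=(3, 3, -3), d=5 → -e3, X_12=(3, 3, -4)
t=12: X=(3, 3, -4), d=4 → +e3, X_13=(3, 3, -3)
t=13: X=(3, 3, -3), d=5 → -e3, X_14=(3, 3, -4)
t=14: X=(3, 3, -4), d=5 → -e3, X_15=(3, 3, -5)
t=15: X=(3, 3, -5), d=3 → -e2, X_16=(3, 2, -5)
t=16: X=(3, 2, -5), d=5 → -e3, X_17=(3, 2, -6)
t=17: X=(3, 2, -6), d=0 → +e1, X_18=(4, 2, -6)


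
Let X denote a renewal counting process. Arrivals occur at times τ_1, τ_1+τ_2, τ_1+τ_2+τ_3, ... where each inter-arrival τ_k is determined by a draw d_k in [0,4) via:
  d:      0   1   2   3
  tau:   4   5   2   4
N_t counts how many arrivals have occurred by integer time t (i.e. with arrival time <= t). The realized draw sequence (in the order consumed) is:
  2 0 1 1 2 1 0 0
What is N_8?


draw d_1=2: τ_1=2, arrival time A_1=2
draw d_2=0: τ_2=4, arrival time A_2=6
draw d_3=1: τ_3=5, arrival time A_3=11
draw d_4=1: τ_4=5, arrival time A_4=16
draw d_5=2: τ_5=2, arrival time A_5=18
draw d_6=1: τ_6=5, arrival time A_6=23
draw d_7=0: τ_7=4, arrival time A_7=27
draw d_8=0: τ_8=4, arrival time A_8=31
N_t over t=0..8: 0:0 1:0 2:1 3:1 4:1 5:1 6:2 7:2 8:2

2


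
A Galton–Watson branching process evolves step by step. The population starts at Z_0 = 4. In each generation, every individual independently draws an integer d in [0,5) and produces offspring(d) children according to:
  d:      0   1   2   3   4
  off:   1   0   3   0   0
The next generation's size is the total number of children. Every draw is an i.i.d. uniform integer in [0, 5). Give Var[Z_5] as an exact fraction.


73148416/9765625

Outcome values over d=0..4: [1, 0, 3, 0, 0]
Σy = 4, Σy² = 10, M = 5
μ = 4/5 = 4/5,  σ² = 10/5 − (4/5)² = 34/25
V_0 = 0, E_0 = 4
V_1 = 34/25·E_0 + (4/5)²·V_0 = 136/25;  E_1 = 16/5
V_2 = 34/25·E_1 + (4/5)²·V_1 = 4896/625;  E_2 = 64/25
V_3 = 34/25·E_2 + (4/5)²·V_2 = 132736/15625;  E_3 = 256/125
V_4 = 34/25·E_3 + (4/5)²·V_3 = 3211776/390625;  E_4 = 1024/625
V_5 = 34/25·E_4 + (4/5)²·V_4 = 73148416/9765625;  E_5 = 4096/3125


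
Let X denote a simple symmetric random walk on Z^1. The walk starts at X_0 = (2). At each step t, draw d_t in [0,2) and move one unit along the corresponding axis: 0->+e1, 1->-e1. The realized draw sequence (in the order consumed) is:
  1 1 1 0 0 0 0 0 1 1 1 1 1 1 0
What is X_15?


t=0: X=(2), d=1 → -e1, X_1=(1)
t=1: X=(1), d=1 → -e1, X_2=(0)
t=2: X=(0), d=1 → -e1, X_3=(-1)
t=3: X=(-1), d=0 → +e1, X_4=(0)
t=4: X=(0), d=0 → +e1, X_5=(1)
t=5: X=(1), d=0 → +e1, X_6=(2)
t=6: X=(2), d=0 → +e1, X_7=(3)
t=7: X=(3), d=0 → +e1, X_8=(4)
t=8: X=(4), d=1 → -e1, X_9=(3)
t=9: X=(3), d=1 → -e1, X_10=(2)
t=10: X=(2), d=1 → -e1, X_11=(1)
t=11: X=(1), d=1 → -e1, X_12=(0)
t=12: X=(0), d=1 → -e1, X_13=(-1)
t=13: X=(-1), d=1 → -e1, X_14=(-2)
t=14: X=(-2), d=0 → +e1, X_15=(-1)

(-1)


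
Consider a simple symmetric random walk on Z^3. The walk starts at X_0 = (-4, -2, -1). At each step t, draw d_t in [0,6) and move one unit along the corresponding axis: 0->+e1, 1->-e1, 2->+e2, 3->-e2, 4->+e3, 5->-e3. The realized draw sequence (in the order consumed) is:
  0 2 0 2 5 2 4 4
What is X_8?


(-2, 1, 0)

t=0: X=(-4, -2, -1), d=0 → +e1, X_1=(-3, -2, -1)
t=1: X=(-3, -2, -1), d=2 → +e2, X_2=(-3, -1, -1)
t=2: X=(-3, -1, -1), d=0 → +e1, X_3=(-2, -1, -1)
t=3: X=(-2, -1, -1), d=2 → +e2, X_4=(-2, 0, -1)
t=4: X=(-2, 0, -1), d=5 → -e3, X_5=(-2, 0, -2)
t=5: X=(-2, 0, -2), d=2 → +e2, X_6=(-2, 1, -2)
t=6: X=(-2, 1, -2), d=4 → +e3, X_7=(-2, 1, -1)
t=7: X=(-2, 1, -1), d=4 → +e3, X_8=(-2, 1, 0)


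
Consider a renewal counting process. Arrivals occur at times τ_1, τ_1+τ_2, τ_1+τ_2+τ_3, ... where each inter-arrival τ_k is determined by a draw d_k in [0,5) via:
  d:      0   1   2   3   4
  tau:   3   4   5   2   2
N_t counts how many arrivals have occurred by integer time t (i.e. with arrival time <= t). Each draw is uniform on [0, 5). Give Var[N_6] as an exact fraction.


5796/15625

Inter-arrival values over d=0..4: [3, 4, 5, 2, 2]
Each d has probability 1/5, so the pmf of τ is: f(2) = 2/5, f(3) = 1/5, f(4) = 1/5, f(5) = 1/5
Let p_n(j) = P(N_n = j), with p_0 = [1]. Condition on τ_1: p_n(0) = P(τ > n), and for j >= 1, p_n(j) = Σ_{k<=n} f(k)·p_{n−k}(j−1)
p_1 = [1]  (j = 0)
p_2 = [3/5, 2/5]  (j = 0..1)
p_3 = [2/5, 3/5]  (j = 0..1)
p_4 = [1/5, 16/25, 4/25]  (j = 0..2)
p_5 = [0, 17/25, 8/25]  (j = 0..2)
p_6 = [0, 12/25, 57/125, 8/125]  (j = 0..3)
E[N_6] = Σ j·p_6(j) = 198/125;  E[N_6²] = Σ j²·p_6(j) = 72/25
Var[N_6] = 72/25 − (198/125)² = 5796/15625


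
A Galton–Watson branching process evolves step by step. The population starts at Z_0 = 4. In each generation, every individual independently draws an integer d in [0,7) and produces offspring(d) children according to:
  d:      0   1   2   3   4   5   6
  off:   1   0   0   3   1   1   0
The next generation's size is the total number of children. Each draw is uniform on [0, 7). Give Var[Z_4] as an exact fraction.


45826560/5764801

Outcome values over d=0..6: [1, 0, 0, 3, 1, 1, 0]
Σy = 6, Σy² = 12, M = 7
μ = 6/7 = 6/7,  σ² = 12/7 − (6/7)² = 48/49
V_0 = 0, E_0 = 4
V_1 = 48/49·E_0 + (6/7)²·V_0 = 192/49;  E_1 = 24/7
V_2 = 48/49·E_1 + (6/7)²·V_1 = 14976/2401;  E_2 = 144/49
V_3 = 48/49·E_2 + (6/7)²·V_2 = 877824/117649;  E_3 = 864/343
V_4 = 48/49·E_3 + (6/7)²·V_3 = 45826560/5764801;  E_4 = 5184/2401


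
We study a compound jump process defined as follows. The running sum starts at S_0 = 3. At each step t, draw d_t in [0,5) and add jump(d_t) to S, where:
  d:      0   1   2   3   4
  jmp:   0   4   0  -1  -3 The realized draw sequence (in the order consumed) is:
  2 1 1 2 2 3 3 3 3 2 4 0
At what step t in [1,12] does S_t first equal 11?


t=0: S=3, d=2, jump=0, S_1=3
t=1: S=3, d=1, jump=4, S_2=7
t=2: S=7, d=1, jump=4, S_3=11
t=3: S=11, d=2, jump=0, S_4=11
t=4: S=11, d=2, jump=0, S_5=11
t=5: S=11, d=3, jump=-1, S_6=10
t=6: S=10, d=3, jump=-1, S_7=9
t=7: S=9, d=3, jump=-1, S_8=8
t=8: S=8, d=3, jump=-1, S_9=7
t=9: S=7, d=2, jump=0, S_10=7
t=10: S=7, d=4, jump=-3, S_11=4
t=11: S=4, d=0, jump=0, S_12=4

3


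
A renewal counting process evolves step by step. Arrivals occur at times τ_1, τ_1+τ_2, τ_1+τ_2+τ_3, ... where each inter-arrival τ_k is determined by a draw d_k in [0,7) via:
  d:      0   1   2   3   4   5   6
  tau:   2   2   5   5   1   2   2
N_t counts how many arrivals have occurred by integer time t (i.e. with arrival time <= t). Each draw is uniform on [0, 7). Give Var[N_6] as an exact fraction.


Inter-arrival values over d=0..6: [2, 2, 5, 5, 1, 2, 2]
Each d has probability 1/7, so the pmf of τ is: f(1) = 1/7, f(2) = 4/7, f(5) = 2/7
Let p_n(j) = P(N_n = j), with p_0 = [1]. Condition on τ_1: p_n(0) = P(τ > n), and for j >= 1, p_n(j) = Σ_{k<=n} f(k)·p_{n−k}(j−1)
p_1 = [6/7, 1/7]  (j = 0..1)
p_2 = [2/7, 34/49, 1/49]  (j = 0..2)
p_3 = [2/7, 26/49, 62/343, 1/343]  (j = 0..3)
p_4 = [2/7, 10/49, 162/343, 90/2401, 1/2401]  (j = 0..4)
p_5 = [0, 24/49, 114/343, 410/2401, 118/16807, 1/16807]  (j = 0..5)
p_6 = [0, 20/49, 78/343, 762/2401, 110/2401, 146/117649, 1/117649]  (j = 0..6)
E[N_6] = Σ j·p_6(j) = 235838/117649;  E[N_6²] = Σ j²·p_6(j) = 581004/117649
Var[N_6] = 581004/117649 − (235838/117649)² = 12734977352/13841287201

12734977352/13841287201
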